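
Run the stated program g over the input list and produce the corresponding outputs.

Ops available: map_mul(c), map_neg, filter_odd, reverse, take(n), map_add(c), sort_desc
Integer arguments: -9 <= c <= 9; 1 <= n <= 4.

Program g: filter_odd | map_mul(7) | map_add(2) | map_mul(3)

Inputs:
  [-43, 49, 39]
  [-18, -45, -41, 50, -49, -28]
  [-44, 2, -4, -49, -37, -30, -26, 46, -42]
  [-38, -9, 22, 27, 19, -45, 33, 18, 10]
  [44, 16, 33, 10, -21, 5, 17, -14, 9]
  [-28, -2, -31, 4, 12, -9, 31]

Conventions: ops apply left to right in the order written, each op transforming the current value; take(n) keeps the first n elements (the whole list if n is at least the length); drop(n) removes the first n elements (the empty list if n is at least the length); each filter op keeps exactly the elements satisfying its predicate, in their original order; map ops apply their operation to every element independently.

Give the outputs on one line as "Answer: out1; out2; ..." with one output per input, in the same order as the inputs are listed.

Execution, op by op:
  [-43, 49, 39] -> [-43, 49, 39] -> [-301, 343, 273] -> [-299, 345, 275] -> [-897, 1035, 825]
  [-18, -45, -41, 50, -49, -28] -> [-45, -41, -49] -> [-315, -287, -343] -> [-313, -285, -341] -> [-939, -855, -1023]
  [-44, 2, -4, -49, -37, -30, -26, 46, -42] -> [-49, -37] -> [-343, -259] -> [-341, -257] -> [-1023, -771]
  [-38, -9, 22, 27, 19, -45, 33, 18, 10] -> [-9, 27, 19, -45, 33] -> [-63, 189, 133, -315, 231] -> [-61, 191, 135, -313, 233] -> [-183, 573, 405, -939, 699]
  [44, 16, 33, 10, -21, 5, 17, -14, 9] -> [33, -21, 5, 17, 9] -> [231, -147, 35, 119, 63] -> [233, -145, 37, 121, 65] -> [699, -435, 111, 363, 195]
  [-28, -2, -31, 4, 12, -9, 31] -> [-31, -9, 31] -> [-217, -63, 217] -> [-215, -61, 219] -> [-645, -183, 657]

[-897, 1035, 825]; [-939, -855, -1023]; [-1023, -771]; [-183, 573, 405, -939, 699]; [699, -435, 111, 363, 195]; [-645, -183, 657]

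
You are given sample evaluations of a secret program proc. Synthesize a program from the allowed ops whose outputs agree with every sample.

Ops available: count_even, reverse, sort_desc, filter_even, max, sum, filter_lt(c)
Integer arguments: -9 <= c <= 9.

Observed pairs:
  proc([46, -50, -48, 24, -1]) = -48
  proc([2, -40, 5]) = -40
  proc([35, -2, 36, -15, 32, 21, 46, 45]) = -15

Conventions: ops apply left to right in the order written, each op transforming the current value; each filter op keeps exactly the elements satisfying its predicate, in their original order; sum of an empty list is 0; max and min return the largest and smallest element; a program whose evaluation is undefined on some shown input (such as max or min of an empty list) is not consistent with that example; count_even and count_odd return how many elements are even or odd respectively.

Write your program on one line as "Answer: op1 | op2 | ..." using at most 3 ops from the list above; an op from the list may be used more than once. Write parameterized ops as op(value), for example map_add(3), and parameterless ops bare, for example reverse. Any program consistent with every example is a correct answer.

reverse | filter_lt(-7) | max

Check, running the answer program on each example:
  [46, -50, -48, 24, -1] -> [-1, 24, -48, -50, 46] -> [-48, -50] -> -48
  [2, -40, 5] -> [5, -40, 2] -> [-40] -> -40
  [35, -2, 36, -15, 32, 21, 46, 45] -> [45, 46, 21, 32, -15, 36, -2, 35] -> [-15] -> -15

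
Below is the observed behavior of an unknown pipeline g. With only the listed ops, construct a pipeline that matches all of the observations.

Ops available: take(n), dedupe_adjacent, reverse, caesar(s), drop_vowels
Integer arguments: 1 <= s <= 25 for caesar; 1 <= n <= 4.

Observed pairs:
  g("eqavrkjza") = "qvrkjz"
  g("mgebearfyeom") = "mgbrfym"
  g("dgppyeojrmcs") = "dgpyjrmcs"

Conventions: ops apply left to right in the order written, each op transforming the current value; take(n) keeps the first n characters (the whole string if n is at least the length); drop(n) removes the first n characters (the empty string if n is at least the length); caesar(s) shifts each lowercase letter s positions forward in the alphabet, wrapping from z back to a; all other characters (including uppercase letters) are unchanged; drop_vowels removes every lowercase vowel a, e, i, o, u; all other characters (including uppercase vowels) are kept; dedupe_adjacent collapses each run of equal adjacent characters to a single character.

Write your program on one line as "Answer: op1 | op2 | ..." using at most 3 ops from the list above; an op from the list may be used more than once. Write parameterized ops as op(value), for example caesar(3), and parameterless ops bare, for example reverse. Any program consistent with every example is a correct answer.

drop_vowels | dedupe_adjacent

Check, running the answer program on each example:
  "eqavrkjza" -> "qvrkjz" -> "qvrkjz"
  "mgebearfyeom" -> "mgbrfym" -> "mgbrfym"
  "dgppyeojrmcs" -> "dgppyjrmcs" -> "dgpyjrmcs"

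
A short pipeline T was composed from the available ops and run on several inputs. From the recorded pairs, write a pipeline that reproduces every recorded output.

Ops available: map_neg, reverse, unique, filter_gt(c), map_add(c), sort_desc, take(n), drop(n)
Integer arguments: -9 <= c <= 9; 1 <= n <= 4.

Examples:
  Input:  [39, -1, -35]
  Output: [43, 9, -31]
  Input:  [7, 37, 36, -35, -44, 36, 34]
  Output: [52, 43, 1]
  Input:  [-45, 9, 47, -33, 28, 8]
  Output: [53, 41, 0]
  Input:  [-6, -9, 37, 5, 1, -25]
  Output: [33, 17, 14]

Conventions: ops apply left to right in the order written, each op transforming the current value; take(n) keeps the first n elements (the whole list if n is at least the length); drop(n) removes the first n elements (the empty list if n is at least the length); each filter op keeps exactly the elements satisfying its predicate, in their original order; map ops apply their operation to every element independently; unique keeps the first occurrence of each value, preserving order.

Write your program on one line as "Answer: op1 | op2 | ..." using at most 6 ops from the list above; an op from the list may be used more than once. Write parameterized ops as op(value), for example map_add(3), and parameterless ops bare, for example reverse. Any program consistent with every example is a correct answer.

map_add(-8) | reverse | map_neg | sort_desc | take(3)

Check, running the answer program on each example:
  [39, -1, -35] -> [31, -9, -43] -> [-43, -9, 31] -> [43, 9, -31] -> [43, 9, -31] -> [43, 9, -31]
  [7, 37, 36, -35, -44, 36, 34] -> [-1, 29, 28, -43, -52, 28, 26] -> [26, 28, -52, -43, 28, 29, -1] -> [-26, -28, 52, 43, -28, -29, 1] -> [52, 43, 1, -26, -28, -28, -29] -> [52, 43, 1]
  [-45, 9, 47, -33, 28, 8] -> [-53, 1, 39, -41, 20, 0] -> [0, 20, -41, 39, 1, -53] -> [0, -20, 41, -39, -1, 53] -> [53, 41, 0, -1, -20, -39] -> [53, 41, 0]
  [-6, -9, 37, 5, 1, -25] -> [-14, -17, 29, -3, -7, -33] -> [-33, -7, -3, 29, -17, -14] -> [33, 7, 3, -29, 17, 14] -> [33, 17, 14, 7, 3, -29] -> [33, 17, 14]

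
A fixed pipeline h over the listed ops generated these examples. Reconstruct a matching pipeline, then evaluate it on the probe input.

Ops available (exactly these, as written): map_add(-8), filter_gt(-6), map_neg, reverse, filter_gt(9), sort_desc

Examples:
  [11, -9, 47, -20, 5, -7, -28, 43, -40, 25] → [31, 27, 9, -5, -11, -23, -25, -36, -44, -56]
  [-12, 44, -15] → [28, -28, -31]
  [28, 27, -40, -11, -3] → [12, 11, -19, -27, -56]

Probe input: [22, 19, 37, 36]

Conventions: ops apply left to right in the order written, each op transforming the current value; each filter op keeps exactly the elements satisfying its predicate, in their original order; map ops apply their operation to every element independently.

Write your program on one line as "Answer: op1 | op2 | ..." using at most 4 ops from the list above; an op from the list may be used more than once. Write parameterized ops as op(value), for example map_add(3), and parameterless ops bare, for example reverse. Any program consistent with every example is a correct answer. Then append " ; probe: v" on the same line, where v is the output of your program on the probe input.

map_add(-8) | map_add(-8) | sort_desc ; probe: [21, 20, 6, 3]

Check, running the answer program on each example:
  [11, -9, 47, -20, 5, -7, -28, 43, -40, 25] -> [3, -17, 39, -28, -3, -15, -36, 35, -48, 17] -> [-5, -25, 31, -36, -11, -23, -44, 27, -56, 9] -> [31, 27, 9, -5, -11, -23, -25, -36, -44, -56]
  [-12, 44, -15] -> [-20, 36, -23] -> [-28, 28, -31] -> [28, -28, -31]
  [28, 27, -40, -11, -3] -> [20, 19, -48, -19, -11] -> [12, 11, -56, -27, -19] -> [12, 11, -19, -27, -56]
  probe: [22, 19, 37, 36] -> [14, 11, 29, 28] -> [6, 3, 21, 20] -> [21, 20, 6, 3]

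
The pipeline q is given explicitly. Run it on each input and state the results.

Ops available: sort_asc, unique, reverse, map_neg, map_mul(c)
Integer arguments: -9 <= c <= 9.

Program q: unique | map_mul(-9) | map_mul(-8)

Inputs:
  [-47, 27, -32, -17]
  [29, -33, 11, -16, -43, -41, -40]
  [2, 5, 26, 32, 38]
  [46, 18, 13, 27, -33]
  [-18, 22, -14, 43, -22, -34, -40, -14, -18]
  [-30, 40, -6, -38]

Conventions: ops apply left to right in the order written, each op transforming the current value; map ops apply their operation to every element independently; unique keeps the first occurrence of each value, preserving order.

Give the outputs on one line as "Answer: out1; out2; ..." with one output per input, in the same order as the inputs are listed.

[-3384, 1944, -2304, -1224]; [2088, -2376, 792, -1152, -3096, -2952, -2880]; [144, 360, 1872, 2304, 2736]; [3312, 1296, 936, 1944, -2376]; [-1296, 1584, -1008, 3096, -1584, -2448, -2880]; [-2160, 2880, -432, -2736]

Execution, op by op:
  [-47, 27, -32, -17] -> [-47, 27, -32, -17] -> [423, -243, 288, 153] -> [-3384, 1944, -2304, -1224]
  [29, -33, 11, -16, -43, -41, -40] -> [29, -33, 11, -16, -43, -41, -40] -> [-261, 297, -99, 144, 387, 369, 360] -> [2088, -2376, 792, -1152, -3096, -2952, -2880]
  [2, 5, 26, 32, 38] -> [2, 5, 26, 32, 38] -> [-18, -45, -234, -288, -342] -> [144, 360, 1872, 2304, 2736]
  [46, 18, 13, 27, -33] -> [46, 18, 13, 27, -33] -> [-414, -162, -117, -243, 297] -> [3312, 1296, 936, 1944, -2376]
  [-18, 22, -14, 43, -22, -34, -40, -14, -18] -> [-18, 22, -14, 43, -22, -34, -40] -> [162, -198, 126, -387, 198, 306, 360] -> [-1296, 1584, -1008, 3096, -1584, -2448, -2880]
  [-30, 40, -6, -38] -> [-30, 40, -6, -38] -> [270, -360, 54, 342] -> [-2160, 2880, -432, -2736]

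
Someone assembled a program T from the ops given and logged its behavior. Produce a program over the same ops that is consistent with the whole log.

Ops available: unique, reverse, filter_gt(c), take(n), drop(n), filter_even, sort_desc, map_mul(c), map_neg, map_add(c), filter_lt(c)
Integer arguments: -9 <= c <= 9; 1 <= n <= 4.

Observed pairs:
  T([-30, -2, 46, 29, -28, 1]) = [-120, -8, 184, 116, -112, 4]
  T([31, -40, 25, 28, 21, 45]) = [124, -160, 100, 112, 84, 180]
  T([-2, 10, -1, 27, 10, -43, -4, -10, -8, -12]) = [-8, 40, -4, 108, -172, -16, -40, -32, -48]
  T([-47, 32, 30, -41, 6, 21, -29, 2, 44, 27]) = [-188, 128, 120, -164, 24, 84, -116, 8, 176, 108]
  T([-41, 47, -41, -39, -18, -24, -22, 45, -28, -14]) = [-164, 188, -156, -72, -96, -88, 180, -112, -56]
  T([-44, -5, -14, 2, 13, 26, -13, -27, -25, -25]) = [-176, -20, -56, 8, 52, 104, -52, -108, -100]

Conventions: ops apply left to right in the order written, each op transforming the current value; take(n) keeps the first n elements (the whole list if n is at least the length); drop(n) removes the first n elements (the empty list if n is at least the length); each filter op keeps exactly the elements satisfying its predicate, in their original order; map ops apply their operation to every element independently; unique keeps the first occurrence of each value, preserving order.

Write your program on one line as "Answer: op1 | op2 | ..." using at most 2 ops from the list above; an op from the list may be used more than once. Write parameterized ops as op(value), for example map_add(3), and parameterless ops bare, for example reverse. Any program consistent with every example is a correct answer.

unique | map_mul(4)

Check, running the answer program on each example:
  [-30, -2, 46, 29, -28, 1] -> [-30, -2, 46, 29, -28, 1] -> [-120, -8, 184, 116, -112, 4]
  [31, -40, 25, 28, 21, 45] -> [31, -40, 25, 28, 21, 45] -> [124, -160, 100, 112, 84, 180]
  [-2, 10, -1, 27, 10, -43, -4, -10, -8, -12] -> [-2, 10, -1, 27, -43, -4, -10, -8, -12] -> [-8, 40, -4, 108, -172, -16, -40, -32, -48]
  [-47, 32, 30, -41, 6, 21, -29, 2, 44, 27] -> [-47, 32, 30, -41, 6, 21, -29, 2, 44, 27] -> [-188, 128, 120, -164, 24, 84, -116, 8, 176, 108]
  [-41, 47, -41, -39, -18, -24, -22, 45, -28, -14] -> [-41, 47, -39, -18, -24, -22, 45, -28, -14] -> [-164, 188, -156, -72, -96, -88, 180, -112, -56]
  [-44, -5, -14, 2, 13, 26, -13, -27, -25, -25] -> [-44, -5, -14, 2, 13, 26, -13, -27, -25] -> [-176, -20, -56, 8, 52, 104, -52, -108, -100]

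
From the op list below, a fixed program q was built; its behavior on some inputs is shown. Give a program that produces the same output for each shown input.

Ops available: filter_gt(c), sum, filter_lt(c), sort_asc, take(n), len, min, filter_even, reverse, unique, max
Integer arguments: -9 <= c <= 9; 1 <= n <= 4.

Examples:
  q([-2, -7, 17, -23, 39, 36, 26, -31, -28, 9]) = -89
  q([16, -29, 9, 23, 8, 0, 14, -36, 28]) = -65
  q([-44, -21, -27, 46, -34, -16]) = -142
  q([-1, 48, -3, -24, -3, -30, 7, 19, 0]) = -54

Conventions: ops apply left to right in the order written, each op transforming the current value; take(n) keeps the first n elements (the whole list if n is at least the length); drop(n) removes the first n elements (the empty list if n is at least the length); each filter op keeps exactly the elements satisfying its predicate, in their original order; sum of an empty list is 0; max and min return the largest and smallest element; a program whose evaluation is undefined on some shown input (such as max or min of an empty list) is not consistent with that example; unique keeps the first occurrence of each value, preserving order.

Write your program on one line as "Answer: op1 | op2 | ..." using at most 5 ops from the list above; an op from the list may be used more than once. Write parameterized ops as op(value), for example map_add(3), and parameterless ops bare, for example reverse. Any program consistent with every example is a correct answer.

reverse | filter_lt(-2) | filter_lt(-6) | sum

Check, running the answer program on each example:
  [-2, -7, 17, -23, 39, 36, 26, -31, -28, 9] -> [9, -28, -31, 26, 36, 39, -23, 17, -7, -2] -> [-28, -31, -23, -7] -> [-28, -31, -23, -7] -> -89
  [16, -29, 9, 23, 8, 0, 14, -36, 28] -> [28, -36, 14, 0, 8, 23, 9, -29, 16] -> [-36, -29] -> [-36, -29] -> -65
  [-44, -21, -27, 46, -34, -16] -> [-16, -34, 46, -27, -21, -44] -> [-16, -34, -27, -21, -44] -> [-16, -34, -27, -21, -44] -> -142
  [-1, 48, -3, -24, -3, -30, 7, 19, 0] -> [0, 19, 7, -30, -3, -24, -3, 48, -1] -> [-30, -3, -24, -3] -> [-30, -24] -> -54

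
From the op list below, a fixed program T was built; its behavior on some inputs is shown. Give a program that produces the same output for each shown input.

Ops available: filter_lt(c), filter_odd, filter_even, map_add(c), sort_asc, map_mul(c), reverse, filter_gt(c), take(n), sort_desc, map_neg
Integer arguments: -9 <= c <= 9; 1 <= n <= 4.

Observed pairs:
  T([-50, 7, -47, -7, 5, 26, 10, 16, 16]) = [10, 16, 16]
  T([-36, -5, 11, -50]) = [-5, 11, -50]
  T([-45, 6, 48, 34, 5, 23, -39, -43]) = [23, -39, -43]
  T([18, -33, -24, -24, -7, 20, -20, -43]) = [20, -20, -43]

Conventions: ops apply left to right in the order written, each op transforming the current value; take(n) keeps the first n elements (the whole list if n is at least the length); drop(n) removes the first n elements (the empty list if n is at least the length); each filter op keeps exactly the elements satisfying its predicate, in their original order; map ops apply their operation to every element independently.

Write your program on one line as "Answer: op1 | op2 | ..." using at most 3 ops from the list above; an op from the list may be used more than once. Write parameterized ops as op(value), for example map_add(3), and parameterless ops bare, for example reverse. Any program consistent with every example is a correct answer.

reverse | take(3) | reverse

Check, running the answer program on each example:
  [-50, 7, -47, -7, 5, 26, 10, 16, 16] -> [16, 16, 10, 26, 5, -7, -47, 7, -50] -> [16, 16, 10] -> [10, 16, 16]
  [-36, -5, 11, -50] -> [-50, 11, -5, -36] -> [-50, 11, -5] -> [-5, 11, -50]
  [-45, 6, 48, 34, 5, 23, -39, -43] -> [-43, -39, 23, 5, 34, 48, 6, -45] -> [-43, -39, 23] -> [23, -39, -43]
  [18, -33, -24, -24, -7, 20, -20, -43] -> [-43, -20, 20, -7, -24, -24, -33, 18] -> [-43, -20, 20] -> [20, -20, -43]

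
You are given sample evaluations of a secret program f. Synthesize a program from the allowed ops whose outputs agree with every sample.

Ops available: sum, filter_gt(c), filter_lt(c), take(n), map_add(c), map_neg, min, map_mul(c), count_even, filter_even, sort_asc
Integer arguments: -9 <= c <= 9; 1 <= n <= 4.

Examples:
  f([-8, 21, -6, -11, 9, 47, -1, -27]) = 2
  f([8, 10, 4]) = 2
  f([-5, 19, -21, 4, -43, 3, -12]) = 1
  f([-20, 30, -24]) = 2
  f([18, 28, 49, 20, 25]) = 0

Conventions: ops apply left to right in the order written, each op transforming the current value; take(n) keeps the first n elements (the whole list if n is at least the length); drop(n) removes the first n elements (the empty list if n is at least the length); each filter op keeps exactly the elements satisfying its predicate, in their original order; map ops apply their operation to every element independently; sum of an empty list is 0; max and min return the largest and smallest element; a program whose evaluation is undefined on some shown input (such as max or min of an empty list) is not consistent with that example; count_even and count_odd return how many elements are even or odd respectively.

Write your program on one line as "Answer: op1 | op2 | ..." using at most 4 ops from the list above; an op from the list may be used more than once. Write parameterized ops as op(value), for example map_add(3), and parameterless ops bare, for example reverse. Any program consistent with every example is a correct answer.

filter_lt(9) | take(3) | count_even

Check, running the answer program on each example:
  [-8, 21, -6, -11, 9, 47, -1, -27] -> [-8, -6, -11, -1, -27] -> [-8, -6, -11] -> 2
  [8, 10, 4] -> [8, 4] -> [8, 4] -> 2
  [-5, 19, -21, 4, -43, 3, -12] -> [-5, -21, 4, -43, 3, -12] -> [-5, -21, 4] -> 1
  [-20, 30, -24] -> [-20, -24] -> [-20, -24] -> 2
  [18, 28, 49, 20, 25] -> [] -> [] -> 0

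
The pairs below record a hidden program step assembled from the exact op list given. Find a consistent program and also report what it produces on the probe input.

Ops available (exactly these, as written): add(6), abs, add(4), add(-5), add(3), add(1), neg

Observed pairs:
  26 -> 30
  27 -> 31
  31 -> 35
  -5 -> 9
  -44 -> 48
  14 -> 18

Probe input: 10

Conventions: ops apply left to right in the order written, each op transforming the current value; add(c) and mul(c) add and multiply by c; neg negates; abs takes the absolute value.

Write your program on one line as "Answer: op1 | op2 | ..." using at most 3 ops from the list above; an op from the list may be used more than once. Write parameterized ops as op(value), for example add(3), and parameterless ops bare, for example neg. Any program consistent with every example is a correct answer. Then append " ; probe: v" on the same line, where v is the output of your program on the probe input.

abs | add(1) | add(3) ; probe: 14

Check, running the answer program on each example:
  26 -> 26 -> 27 -> 30
  27 -> 27 -> 28 -> 31
  31 -> 31 -> 32 -> 35
  -5 -> 5 -> 6 -> 9
  -44 -> 44 -> 45 -> 48
  14 -> 14 -> 15 -> 18
  probe: 10 -> 10 -> 11 -> 14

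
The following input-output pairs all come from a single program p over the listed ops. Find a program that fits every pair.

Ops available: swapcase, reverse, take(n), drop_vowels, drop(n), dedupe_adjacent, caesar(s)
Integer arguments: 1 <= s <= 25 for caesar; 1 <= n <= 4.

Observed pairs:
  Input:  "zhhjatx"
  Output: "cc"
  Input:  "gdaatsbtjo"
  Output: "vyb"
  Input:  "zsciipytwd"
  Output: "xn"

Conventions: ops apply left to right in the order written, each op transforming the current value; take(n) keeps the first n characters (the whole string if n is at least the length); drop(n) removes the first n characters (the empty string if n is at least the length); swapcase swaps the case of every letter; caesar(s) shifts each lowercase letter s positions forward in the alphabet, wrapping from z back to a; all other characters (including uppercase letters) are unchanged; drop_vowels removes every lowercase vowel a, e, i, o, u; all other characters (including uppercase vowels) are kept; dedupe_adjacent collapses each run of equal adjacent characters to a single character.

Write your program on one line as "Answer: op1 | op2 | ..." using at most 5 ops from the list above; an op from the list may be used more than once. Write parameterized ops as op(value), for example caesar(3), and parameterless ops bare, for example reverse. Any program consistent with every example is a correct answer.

caesar(21) | take(3) | reverse | drop_vowels

Check, running the answer program on each example:
  "zhhjatx" -> "uccevos" -> "ucc" -> "ccu" -> "cc"
  "gdaatsbtjo" -> "byvvonwoej" -> "byv" -> "vyb" -> "vyb"
  "zsciipytwd" -> "unxddktory" -> "unx" -> "xnu" -> "xn"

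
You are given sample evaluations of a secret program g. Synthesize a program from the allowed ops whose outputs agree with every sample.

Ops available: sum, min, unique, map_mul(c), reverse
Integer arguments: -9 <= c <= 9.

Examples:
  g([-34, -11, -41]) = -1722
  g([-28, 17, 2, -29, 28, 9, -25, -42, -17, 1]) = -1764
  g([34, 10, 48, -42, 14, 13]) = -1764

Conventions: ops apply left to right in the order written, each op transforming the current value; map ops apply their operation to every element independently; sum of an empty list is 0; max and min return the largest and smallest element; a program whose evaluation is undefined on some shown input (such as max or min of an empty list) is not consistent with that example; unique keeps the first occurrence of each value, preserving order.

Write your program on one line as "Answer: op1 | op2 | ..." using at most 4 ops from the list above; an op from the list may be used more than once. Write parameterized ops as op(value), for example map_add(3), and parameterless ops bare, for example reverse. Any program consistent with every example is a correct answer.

map_mul(-6) | map_mul(-7) | reverse | min

Check, running the answer program on each example:
  [-34, -11, -41] -> [204, 66, 246] -> [-1428, -462, -1722] -> [-1722, -462, -1428] -> -1722
  [-28, 17, 2, -29, 28, 9, -25, -42, -17, 1] -> [168, -102, -12, 174, -168, -54, 150, 252, 102, -6] -> [-1176, 714, 84, -1218, 1176, 378, -1050, -1764, -714, 42] -> [42, -714, -1764, -1050, 378, 1176, -1218, 84, 714, -1176] -> -1764
  [34, 10, 48, -42, 14, 13] -> [-204, -60, -288, 252, -84, -78] -> [1428, 420, 2016, -1764, 588, 546] -> [546, 588, -1764, 2016, 420, 1428] -> -1764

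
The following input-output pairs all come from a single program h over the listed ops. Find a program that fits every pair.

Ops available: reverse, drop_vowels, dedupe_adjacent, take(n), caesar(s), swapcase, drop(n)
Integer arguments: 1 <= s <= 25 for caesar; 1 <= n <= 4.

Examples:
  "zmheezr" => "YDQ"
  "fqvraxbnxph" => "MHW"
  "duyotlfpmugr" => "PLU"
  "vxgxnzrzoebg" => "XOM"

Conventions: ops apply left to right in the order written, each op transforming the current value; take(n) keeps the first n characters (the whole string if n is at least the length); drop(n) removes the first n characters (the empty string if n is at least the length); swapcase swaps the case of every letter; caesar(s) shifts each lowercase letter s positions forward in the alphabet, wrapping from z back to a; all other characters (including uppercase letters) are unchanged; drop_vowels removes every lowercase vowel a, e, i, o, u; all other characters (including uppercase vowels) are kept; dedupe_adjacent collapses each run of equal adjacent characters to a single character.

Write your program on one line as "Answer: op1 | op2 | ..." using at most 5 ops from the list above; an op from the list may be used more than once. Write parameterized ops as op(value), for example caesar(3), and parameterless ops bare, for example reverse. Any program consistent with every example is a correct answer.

take(3) | caesar(17) | reverse | swapcase

Check, running the answer program on each example:
  "zmheezr" -> "zmh" -> "qdy" -> "ydq" -> "YDQ"
  "fqvraxbnxph" -> "fqv" -> "whm" -> "mhw" -> "MHW"
  "duyotlfpmugr" -> "duy" -> "ulp" -> "plu" -> "PLU"
  "vxgxnzrzoebg" -> "vxg" -> "mox" -> "xom" -> "XOM"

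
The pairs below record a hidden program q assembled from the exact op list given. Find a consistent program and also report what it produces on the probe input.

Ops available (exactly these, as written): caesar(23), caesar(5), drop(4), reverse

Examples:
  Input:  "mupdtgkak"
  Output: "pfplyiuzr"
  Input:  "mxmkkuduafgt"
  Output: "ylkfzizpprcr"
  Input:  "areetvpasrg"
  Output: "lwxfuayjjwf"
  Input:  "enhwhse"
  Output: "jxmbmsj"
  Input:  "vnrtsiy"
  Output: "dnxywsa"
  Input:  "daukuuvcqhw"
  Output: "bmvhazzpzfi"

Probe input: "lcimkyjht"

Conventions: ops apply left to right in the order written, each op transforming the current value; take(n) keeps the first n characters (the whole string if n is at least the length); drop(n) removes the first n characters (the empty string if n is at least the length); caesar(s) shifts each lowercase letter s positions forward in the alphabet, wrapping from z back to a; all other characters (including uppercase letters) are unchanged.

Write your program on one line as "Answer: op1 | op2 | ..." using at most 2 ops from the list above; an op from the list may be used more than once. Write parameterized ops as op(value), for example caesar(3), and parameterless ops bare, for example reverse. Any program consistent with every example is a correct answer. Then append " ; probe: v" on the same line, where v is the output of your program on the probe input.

reverse | caesar(5) ; probe: "ymodprnhq"

Check, running the answer program on each example:
  "mupdtgkak" -> "kakgtdpum" -> "pfplyiuzr"
  "mxmkkuduafgt" -> "tgfaudukkmxm" -> "ylkfzizpprcr"
  "areetvpasrg" -> "grsapvteera" -> "lwxfuayjjwf"
  "enhwhse" -> "eshwhne" -> "jxmbmsj"
  "vnrtsiy" -> "yistrnv" -> "dnxywsa"
  "daukuuvcqhw" -> "whqcvuukuad" -> "bmvhazzpzfi"
  probe: "lcimkyjht" -> "thjykmicl" -> "ymodprnhq"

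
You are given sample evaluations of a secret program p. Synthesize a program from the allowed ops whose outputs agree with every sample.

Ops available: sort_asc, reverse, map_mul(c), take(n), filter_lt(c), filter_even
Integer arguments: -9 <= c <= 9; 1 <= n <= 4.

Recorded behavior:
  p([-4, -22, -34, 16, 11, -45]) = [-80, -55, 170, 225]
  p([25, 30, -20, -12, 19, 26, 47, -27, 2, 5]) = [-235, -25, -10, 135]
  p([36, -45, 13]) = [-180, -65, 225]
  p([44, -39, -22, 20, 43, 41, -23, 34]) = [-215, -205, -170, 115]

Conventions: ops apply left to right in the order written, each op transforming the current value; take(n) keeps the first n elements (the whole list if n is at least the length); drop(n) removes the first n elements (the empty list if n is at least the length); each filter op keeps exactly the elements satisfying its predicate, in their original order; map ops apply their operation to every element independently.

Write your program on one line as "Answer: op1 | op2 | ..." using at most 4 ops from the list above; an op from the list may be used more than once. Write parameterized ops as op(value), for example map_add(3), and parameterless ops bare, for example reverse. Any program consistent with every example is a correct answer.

reverse | map_mul(-5) | take(4) | sort_asc

Check, running the answer program on each example:
  [-4, -22, -34, 16, 11, -45] -> [-45, 11, 16, -34, -22, -4] -> [225, -55, -80, 170, 110, 20] -> [225, -55, -80, 170] -> [-80, -55, 170, 225]
  [25, 30, -20, -12, 19, 26, 47, -27, 2, 5] -> [5, 2, -27, 47, 26, 19, -12, -20, 30, 25] -> [-25, -10, 135, -235, -130, -95, 60, 100, -150, -125] -> [-25, -10, 135, -235] -> [-235, -25, -10, 135]
  [36, -45, 13] -> [13, -45, 36] -> [-65, 225, -180] -> [-65, 225, -180] -> [-180, -65, 225]
  [44, -39, -22, 20, 43, 41, -23, 34] -> [34, -23, 41, 43, 20, -22, -39, 44] -> [-170, 115, -205, -215, -100, 110, 195, -220] -> [-170, 115, -205, -215] -> [-215, -205, -170, 115]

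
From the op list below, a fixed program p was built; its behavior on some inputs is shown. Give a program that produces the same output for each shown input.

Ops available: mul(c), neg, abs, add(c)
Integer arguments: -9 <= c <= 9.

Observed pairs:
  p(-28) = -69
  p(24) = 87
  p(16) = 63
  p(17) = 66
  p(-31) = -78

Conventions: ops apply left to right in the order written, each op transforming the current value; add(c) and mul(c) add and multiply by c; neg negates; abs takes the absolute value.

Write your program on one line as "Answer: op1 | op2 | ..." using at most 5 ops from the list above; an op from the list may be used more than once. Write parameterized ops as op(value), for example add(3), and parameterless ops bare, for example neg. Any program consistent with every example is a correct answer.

add(-4) | add(9) | neg | mul(-3)

Check, running the answer program on each example:
  -28 -> -32 -> -23 -> 23 -> -69
  24 -> 20 -> 29 -> -29 -> 87
  16 -> 12 -> 21 -> -21 -> 63
  17 -> 13 -> 22 -> -22 -> 66
  -31 -> -35 -> -26 -> 26 -> -78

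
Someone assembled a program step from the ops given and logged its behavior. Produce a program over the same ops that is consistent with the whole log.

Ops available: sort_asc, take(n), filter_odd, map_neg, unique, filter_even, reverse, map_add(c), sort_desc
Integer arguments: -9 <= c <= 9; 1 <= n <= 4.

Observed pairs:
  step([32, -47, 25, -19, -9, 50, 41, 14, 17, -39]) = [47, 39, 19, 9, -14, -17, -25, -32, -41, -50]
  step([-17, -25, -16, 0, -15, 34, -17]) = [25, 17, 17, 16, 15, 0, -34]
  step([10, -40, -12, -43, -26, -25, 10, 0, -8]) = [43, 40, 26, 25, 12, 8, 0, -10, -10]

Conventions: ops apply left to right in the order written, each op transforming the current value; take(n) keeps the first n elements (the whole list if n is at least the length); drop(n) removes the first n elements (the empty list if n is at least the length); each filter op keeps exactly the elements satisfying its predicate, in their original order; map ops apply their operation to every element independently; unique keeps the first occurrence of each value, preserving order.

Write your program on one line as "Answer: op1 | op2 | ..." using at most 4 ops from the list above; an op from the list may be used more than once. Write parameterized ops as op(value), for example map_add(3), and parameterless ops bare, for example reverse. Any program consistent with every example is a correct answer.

map_neg | reverse | sort_desc

Check, running the answer program on each example:
  [32, -47, 25, -19, -9, 50, 41, 14, 17, -39] -> [-32, 47, -25, 19, 9, -50, -41, -14, -17, 39] -> [39, -17, -14, -41, -50, 9, 19, -25, 47, -32] -> [47, 39, 19, 9, -14, -17, -25, -32, -41, -50]
  [-17, -25, -16, 0, -15, 34, -17] -> [17, 25, 16, 0, 15, -34, 17] -> [17, -34, 15, 0, 16, 25, 17] -> [25, 17, 17, 16, 15, 0, -34]
  [10, -40, -12, -43, -26, -25, 10, 0, -8] -> [-10, 40, 12, 43, 26, 25, -10, 0, 8] -> [8, 0, -10, 25, 26, 43, 12, 40, -10] -> [43, 40, 26, 25, 12, 8, 0, -10, -10]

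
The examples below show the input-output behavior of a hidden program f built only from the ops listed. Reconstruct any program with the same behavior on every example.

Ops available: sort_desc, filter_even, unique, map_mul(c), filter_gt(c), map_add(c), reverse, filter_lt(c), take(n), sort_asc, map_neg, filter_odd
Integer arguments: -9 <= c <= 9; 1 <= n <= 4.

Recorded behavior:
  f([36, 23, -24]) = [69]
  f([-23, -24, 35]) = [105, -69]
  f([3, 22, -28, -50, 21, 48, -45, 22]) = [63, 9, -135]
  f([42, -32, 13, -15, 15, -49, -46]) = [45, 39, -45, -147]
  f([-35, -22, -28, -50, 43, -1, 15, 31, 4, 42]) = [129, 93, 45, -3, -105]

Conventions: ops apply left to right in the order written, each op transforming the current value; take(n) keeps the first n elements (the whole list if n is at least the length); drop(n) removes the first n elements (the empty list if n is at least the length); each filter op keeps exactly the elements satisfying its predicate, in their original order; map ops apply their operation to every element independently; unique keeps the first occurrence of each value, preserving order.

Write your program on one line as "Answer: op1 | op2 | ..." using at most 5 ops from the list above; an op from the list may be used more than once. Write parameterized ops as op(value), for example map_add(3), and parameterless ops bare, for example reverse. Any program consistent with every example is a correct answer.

filter_odd | map_neg | reverse | sort_asc | map_mul(-3)

Check, running the answer program on each example:
  [36, 23, -24] -> [23] -> [-23] -> [-23] -> [-23] -> [69]
  [-23, -24, 35] -> [-23, 35] -> [23, -35] -> [-35, 23] -> [-35, 23] -> [105, -69]
  [3, 22, -28, -50, 21, 48, -45, 22] -> [3, 21, -45] -> [-3, -21, 45] -> [45, -21, -3] -> [-21, -3, 45] -> [63, 9, -135]
  [42, -32, 13, -15, 15, -49, -46] -> [13, -15, 15, -49] -> [-13, 15, -15, 49] -> [49, -15, 15, -13] -> [-15, -13, 15, 49] -> [45, 39, -45, -147]
  [-35, -22, -28, -50, 43, -1, 15, 31, 4, 42] -> [-35, 43, -1, 15, 31] -> [35, -43, 1, -15, -31] -> [-31, -15, 1, -43, 35] -> [-43, -31, -15, 1, 35] -> [129, 93, 45, -3, -105]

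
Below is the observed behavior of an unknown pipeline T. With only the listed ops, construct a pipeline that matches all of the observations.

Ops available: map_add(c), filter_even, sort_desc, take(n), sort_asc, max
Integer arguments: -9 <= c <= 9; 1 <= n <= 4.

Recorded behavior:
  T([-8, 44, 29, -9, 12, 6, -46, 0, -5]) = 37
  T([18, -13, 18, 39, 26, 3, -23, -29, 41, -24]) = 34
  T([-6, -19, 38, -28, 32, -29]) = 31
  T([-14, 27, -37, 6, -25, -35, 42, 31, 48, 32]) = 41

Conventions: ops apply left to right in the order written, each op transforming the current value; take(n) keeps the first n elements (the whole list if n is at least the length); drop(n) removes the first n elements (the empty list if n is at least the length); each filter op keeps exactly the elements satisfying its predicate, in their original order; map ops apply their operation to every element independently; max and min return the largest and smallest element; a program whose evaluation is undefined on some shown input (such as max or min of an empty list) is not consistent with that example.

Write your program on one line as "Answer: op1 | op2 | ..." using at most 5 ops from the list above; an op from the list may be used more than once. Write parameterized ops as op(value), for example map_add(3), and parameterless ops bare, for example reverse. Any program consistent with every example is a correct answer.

sort_desc | take(1) | map_add(-7) | max

Check, running the answer program on each example:
  [-8, 44, 29, -9, 12, 6, -46, 0, -5] -> [44, 29, 12, 6, 0, -5, -8, -9, -46] -> [44] -> [37] -> 37
  [18, -13, 18, 39, 26, 3, -23, -29, 41, -24] -> [41, 39, 26, 18, 18, 3, -13, -23, -24, -29] -> [41] -> [34] -> 34
  [-6, -19, 38, -28, 32, -29] -> [38, 32, -6, -19, -28, -29] -> [38] -> [31] -> 31
  [-14, 27, -37, 6, -25, -35, 42, 31, 48, 32] -> [48, 42, 32, 31, 27, 6, -14, -25, -35, -37] -> [48] -> [41] -> 41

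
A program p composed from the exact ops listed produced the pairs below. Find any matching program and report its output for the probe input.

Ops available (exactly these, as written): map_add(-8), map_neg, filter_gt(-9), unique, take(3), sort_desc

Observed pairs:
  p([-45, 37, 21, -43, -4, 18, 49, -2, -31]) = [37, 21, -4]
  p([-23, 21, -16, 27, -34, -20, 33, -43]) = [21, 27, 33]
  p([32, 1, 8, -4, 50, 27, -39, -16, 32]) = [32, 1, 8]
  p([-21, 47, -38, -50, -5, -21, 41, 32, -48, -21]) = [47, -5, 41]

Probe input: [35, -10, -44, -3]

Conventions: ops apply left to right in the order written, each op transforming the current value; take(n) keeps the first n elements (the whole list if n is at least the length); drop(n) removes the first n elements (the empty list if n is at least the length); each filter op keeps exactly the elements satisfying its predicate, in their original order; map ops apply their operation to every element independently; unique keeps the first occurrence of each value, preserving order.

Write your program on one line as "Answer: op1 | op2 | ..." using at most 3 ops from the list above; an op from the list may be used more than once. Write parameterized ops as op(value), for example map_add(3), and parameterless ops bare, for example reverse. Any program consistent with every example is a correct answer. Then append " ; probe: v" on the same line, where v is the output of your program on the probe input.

filter_gt(-9) | take(3) ; probe: [35, -3]

Check, running the answer program on each example:
  [-45, 37, 21, -43, -4, 18, 49, -2, -31] -> [37, 21, -4, 18, 49, -2] -> [37, 21, -4]
  [-23, 21, -16, 27, -34, -20, 33, -43] -> [21, 27, 33] -> [21, 27, 33]
  [32, 1, 8, -4, 50, 27, -39, -16, 32] -> [32, 1, 8, -4, 50, 27, 32] -> [32, 1, 8]
  [-21, 47, -38, -50, -5, -21, 41, 32, -48, -21] -> [47, -5, 41, 32] -> [47, -5, 41]
  probe: [35, -10, -44, -3] -> [35, -3] -> [35, -3]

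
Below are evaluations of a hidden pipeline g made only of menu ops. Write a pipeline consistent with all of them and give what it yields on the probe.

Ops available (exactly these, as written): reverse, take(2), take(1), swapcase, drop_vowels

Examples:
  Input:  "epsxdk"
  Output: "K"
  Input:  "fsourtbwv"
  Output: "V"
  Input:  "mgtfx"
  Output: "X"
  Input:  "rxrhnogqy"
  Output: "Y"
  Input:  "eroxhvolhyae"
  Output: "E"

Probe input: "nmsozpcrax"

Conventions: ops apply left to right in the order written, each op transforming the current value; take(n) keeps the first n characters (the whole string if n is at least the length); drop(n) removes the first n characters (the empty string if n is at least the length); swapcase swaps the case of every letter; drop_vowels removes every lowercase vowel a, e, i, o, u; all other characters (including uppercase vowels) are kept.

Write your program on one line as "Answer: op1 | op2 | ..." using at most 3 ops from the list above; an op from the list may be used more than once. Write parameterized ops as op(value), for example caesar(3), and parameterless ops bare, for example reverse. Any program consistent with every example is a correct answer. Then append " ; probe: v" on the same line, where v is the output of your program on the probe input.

reverse | take(1) | swapcase ; probe: "X"

Check, running the answer program on each example:
  "epsxdk" -> "kdxspe" -> "k" -> "K"
  "fsourtbwv" -> "vwbtruosf" -> "v" -> "V"
  "mgtfx" -> "xftgm" -> "x" -> "X"
  "rxrhnogqy" -> "yqgonhrxr" -> "y" -> "Y"
  "eroxhvolhyae" -> "eayhlovhxore" -> "e" -> "E"
  probe: "nmsozpcrax" -> "xarcpzosmn" -> "x" -> "X"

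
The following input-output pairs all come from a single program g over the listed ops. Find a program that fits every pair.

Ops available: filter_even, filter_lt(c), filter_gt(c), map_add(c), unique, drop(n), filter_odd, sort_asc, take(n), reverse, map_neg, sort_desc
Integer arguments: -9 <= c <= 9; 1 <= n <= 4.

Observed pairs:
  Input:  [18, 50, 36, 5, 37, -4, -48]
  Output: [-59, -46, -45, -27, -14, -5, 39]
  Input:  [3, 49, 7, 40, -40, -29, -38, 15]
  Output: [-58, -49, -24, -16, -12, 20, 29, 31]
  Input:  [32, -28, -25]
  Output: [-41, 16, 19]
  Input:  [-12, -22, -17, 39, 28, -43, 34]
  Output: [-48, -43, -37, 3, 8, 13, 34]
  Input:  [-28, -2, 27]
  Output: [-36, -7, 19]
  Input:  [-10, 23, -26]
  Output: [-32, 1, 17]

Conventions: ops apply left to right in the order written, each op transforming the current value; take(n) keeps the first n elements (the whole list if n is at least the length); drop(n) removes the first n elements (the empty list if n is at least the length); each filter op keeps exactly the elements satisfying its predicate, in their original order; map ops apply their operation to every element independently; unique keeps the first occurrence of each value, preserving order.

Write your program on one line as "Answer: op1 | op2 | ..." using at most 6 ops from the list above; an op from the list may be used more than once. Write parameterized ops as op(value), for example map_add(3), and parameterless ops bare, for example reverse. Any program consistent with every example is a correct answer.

sort_asc | map_add(5) | map_neg | map_add(-4) | sort_asc

Check, running the answer program on each example:
  [18, 50, 36, 5, 37, -4, -48] -> [-48, -4, 5, 18, 36, 37, 50] -> [-43, 1, 10, 23, 41, 42, 55] -> [43, -1, -10, -23, -41, -42, -55] -> [39, -5, -14, -27, -45, -46, -59] -> [-59, -46, -45, -27, -14, -5, 39]
  [3, 49, 7, 40, -40, -29, -38, 15] -> [-40, -38, -29, 3, 7, 15, 40, 49] -> [-35, -33, -24, 8, 12, 20, 45, 54] -> [35, 33, 24, -8, -12, -20, -45, -54] -> [31, 29, 20, -12, -16, -24, -49, -58] -> [-58, -49, -24, -16, -12, 20, 29, 31]
  [32, -28, -25] -> [-28, -25, 32] -> [-23, -20, 37] -> [23, 20, -37] -> [19, 16, -41] -> [-41, 16, 19]
  [-12, -22, -17, 39, 28, -43, 34] -> [-43, -22, -17, -12, 28, 34, 39] -> [-38, -17, -12, -7, 33, 39, 44] -> [38, 17, 12, 7, -33, -39, -44] -> [34, 13, 8, 3, -37, -43, -48] -> [-48, -43, -37, 3, 8, 13, 34]
  [-28, -2, 27] -> [-28, -2, 27] -> [-23, 3, 32] -> [23, -3, -32] -> [19, -7, -36] -> [-36, -7, 19]
  [-10, 23, -26] -> [-26, -10, 23] -> [-21, -5, 28] -> [21, 5, -28] -> [17, 1, -32] -> [-32, 1, 17]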